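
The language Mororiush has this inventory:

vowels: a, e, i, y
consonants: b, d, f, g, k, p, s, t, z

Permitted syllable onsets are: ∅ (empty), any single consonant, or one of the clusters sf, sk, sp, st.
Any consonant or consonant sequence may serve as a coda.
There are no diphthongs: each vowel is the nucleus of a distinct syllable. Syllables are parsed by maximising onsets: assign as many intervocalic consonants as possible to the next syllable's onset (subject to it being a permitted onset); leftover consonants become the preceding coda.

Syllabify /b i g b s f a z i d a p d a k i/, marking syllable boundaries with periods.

bigb.sfa.zi.dap.da.ki

Vowels present: i, a, i, a, a, i; each is a nucleus, giving 6 syllables.
σ1/σ2 boundary: cluster /gbsf/ — the longest permitted-onset suffix is /sf/; onset = /sf/, preceding coda = /gb/.
σ2/σ3 boundary: /z/ → onset of the next syllable (single consonants are always licit onsets).
σ3/σ4 boundary: just /d/ — single C goes to the following onset.
σ4/σ5 boundary: cluster /pd/ — the longest permitted-onset suffix is /d/; onset = /d/, preceding coda = /p/.
σ5/σ6 boundary: just /k/ — single C goes to the following onset.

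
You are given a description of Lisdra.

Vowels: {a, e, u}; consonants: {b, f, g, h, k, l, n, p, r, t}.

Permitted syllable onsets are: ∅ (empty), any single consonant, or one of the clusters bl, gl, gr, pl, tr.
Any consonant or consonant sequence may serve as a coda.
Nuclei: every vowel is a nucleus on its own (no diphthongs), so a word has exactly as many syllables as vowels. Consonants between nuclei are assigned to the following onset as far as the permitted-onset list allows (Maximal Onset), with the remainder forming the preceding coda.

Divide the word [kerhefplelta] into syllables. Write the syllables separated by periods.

Vowels present: e, e, e, a; each is a nucleus, giving 4 syllables.
σ1/σ2 boundary: cluster /rh/ — the longest permitted-onset suffix is /h/; onset = /h/, preceding coda = /r/.
σ2/σ3 boundary: cluster /fpl/ — the longest permitted-onset suffix is /pl/; onset = /pl/, preceding coda = /f/.
σ3/σ4 boundary: /lt/ splits as /l/ + /t/ (/t/ is the longest suffix that is a licit onset).

ker.hef.plel.ta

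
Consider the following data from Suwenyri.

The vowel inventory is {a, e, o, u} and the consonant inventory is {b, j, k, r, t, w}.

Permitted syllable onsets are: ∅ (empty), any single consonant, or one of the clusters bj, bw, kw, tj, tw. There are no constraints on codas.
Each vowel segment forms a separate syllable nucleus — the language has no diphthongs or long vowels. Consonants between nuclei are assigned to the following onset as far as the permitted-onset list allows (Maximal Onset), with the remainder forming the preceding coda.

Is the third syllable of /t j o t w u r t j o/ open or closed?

The vowels are o, u, o — 3 nuclei, so 3 syllables.
σ1/σ2 boundary: /tw/ — entire cluster is a permitted onset → onset /tw/, coda ∅.
σ2/σ3 boundary: /rtj/; trying suffixes from longest down, /tj/ is the first permitted one, so coda /r/ | onset /tj/.
Syllabification: tjo.twur.tjo.
Syllable 3 is /tjo/; it ends in its nucleus with no coda, so it is open.

open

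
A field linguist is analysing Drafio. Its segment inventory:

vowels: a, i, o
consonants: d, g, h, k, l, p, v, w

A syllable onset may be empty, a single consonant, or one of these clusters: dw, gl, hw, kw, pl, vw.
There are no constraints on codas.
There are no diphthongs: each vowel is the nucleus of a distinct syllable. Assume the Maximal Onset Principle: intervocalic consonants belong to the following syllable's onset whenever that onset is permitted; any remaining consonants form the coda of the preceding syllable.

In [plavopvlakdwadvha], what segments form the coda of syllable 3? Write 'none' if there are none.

k

Vowels present: a, o, a, a, a; each is a nucleus, giving 5 syllables.
/a…o/ gap (V1→V2): /v/ → onset of the next syllable (single consonants are always licit onsets).
/o…a/ gap (V2→V3): /pvl/ splits as /pv/ + /l/ (/l/ is the longest suffix that is a licit onset).
/a…a/ gap (V3→V4): /kdw/ — longest licit onset from the right is /dw/, leaving /k/ as coda.
/a…a/ gap (V4→V5): /dvh/; trying suffixes from longest down, /h/ is the first permitted one, so coda /dv/ | onset /h/.
So the parse is pla.vopv.lak.dwadv.ha.
Syllable 3 is /lak/: onset /l/, nucleus /a/, coda /k/.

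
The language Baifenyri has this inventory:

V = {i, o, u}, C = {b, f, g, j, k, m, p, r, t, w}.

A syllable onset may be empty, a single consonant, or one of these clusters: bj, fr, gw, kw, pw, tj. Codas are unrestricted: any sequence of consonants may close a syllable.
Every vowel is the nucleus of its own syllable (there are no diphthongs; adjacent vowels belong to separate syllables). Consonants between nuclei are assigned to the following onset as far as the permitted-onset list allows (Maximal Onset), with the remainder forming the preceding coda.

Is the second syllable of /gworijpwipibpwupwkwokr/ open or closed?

Vowels present: o, i, i, i, u, o; each is a nucleus, giving 6 syllables.
Between /o/ (V1) and /i/ (V2): /r/ → onset of the next syllable (single consonants are always licit onsets).
Between /i/ (V2) and /i/ (V3): /jpw/ — longest licit onset from the right is /pw/, leaving /j/ as coda.
Between /i/ (V3) and /i/ (V4): /p/ → onset of the next syllable (single consonants are always licit onsets).
Between /i/ (V4) and /u/ (V5): /bpw/ splits as /b/ + /pw/ (/pw/ is the longest suffix that is a licit onset).
Between /u/ (V5) and /o/ (V6): cluster /pwkw/ — the longest permitted-onset suffix is /kw/; onset = /kw/, preceding coda = /pw/.
Result: gwo.rij.pwi.pib.pwupw.kwokr.
Syllable 2 is /rij/ with coda /j/, so it is closed.

closed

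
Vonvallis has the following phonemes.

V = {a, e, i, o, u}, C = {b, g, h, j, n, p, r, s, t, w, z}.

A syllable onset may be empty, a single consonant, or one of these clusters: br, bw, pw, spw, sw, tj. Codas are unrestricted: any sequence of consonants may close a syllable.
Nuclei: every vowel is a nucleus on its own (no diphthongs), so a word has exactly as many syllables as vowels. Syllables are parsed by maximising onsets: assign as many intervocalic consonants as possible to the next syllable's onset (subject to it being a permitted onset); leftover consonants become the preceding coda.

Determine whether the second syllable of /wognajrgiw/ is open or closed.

closed

Vowels present: o, a, i; each is a nucleus, giving 3 syllables.
V1 /o/ – V2 /a/: /gn/ — longest licit onset from the right is /n/, leaving /g/ as coda.
V2 /a/ – V3 /i/: cluster /jrg/ — the longest permitted-onset suffix is /g/; onset = /g/, preceding coda = /jr/.
So the parse is wog.najr.giw.
Syllable 2 is /najr/ with coda /jr/, so it is closed.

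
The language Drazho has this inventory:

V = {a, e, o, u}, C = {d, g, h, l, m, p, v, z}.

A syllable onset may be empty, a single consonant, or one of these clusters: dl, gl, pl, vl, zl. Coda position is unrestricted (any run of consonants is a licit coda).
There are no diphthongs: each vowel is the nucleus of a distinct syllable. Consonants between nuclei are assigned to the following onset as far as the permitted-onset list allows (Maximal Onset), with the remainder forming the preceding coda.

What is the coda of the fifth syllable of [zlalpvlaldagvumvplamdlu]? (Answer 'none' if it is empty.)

m

Nuclei (vowels): a, a, a, u, a, u → 6 syllables.
/a…a/ gap (V1→V2): /lpvl/ splits as /lp/ + /vl/ (/vl/ is the longest suffix that is a licit onset).
/a…a/ gap (V2→V3): /ld/; trying suffixes from longest down, /d/ is the first permitted one, so coda /l/ | onset /d/.
/a…u/ gap (V3→V4): /gv/ — longest licit onset from the right is /v/, leaving /g/ as coda.
/u…a/ gap (V4→V5): /mvpl/ splits as /mv/ + /pl/ (/pl/ is the longest suffix that is a licit onset).
/a…u/ gap (V5→V6): cluster /mdl/ — the longest permitted-onset suffix is /dl/; onset = /dl/, preceding coda = /m/.
Syllabification: zlalp.vlal.dag.vumv.plam.dlu.
Syllable 5 is /plam/: onset /pl/, nucleus /a/, coda /m/.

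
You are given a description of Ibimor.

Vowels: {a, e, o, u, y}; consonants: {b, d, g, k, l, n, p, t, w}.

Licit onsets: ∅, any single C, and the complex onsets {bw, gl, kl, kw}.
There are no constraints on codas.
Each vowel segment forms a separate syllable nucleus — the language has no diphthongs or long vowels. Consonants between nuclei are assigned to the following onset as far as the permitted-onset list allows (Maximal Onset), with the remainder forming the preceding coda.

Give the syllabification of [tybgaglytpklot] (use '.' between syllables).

tyb.ga.glytp.klot

The vowels are y, a, y, o — 4 nuclei, so 4 syllables.
σ1/σ2 boundary: /bg/ — longest licit onset from the right is /g/, leaving /b/ as coda.
σ2/σ3 boundary: /gl/ is a licit onset in full, so it all attaches to the next syllable.
σ3/σ4 boundary: /tpkl/; trying suffixes from longest down, /kl/ is the first permitted one, so coda /tp/ | onset /kl/.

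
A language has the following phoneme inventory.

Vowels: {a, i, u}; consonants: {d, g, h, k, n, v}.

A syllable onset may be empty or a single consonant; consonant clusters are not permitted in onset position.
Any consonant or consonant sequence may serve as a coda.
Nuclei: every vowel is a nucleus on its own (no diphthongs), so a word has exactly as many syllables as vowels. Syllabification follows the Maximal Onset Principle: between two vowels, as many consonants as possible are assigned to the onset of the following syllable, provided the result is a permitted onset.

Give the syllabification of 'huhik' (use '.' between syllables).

Nuclei (vowels): u, i → 2 syllables.
V1 /u/ – V2 /i/: /h/ is a single consonant, so it becomes the next onset.

hu.hik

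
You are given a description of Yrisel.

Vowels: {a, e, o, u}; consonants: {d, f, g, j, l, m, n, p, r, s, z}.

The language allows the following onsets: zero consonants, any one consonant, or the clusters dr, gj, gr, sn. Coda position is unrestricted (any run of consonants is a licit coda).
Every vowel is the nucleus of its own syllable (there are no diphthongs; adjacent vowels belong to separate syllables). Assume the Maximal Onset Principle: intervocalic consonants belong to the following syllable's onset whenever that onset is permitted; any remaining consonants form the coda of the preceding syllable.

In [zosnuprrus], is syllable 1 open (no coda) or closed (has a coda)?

The vowels are o, u, u — 3 nuclei, so 3 syllables.
σ1/σ2 boundary: /sn/ — entire cluster is a permitted onset → onset /sn/, coda ∅.
σ2/σ3 boundary: /prr/ — longest licit onset from the right is /r/, leaving /pr/ as coda.
Syllabification: zo.snupr.rus.
Syllable 1 is /zo/; it ends in its nucleus with no coda, so it is open.

open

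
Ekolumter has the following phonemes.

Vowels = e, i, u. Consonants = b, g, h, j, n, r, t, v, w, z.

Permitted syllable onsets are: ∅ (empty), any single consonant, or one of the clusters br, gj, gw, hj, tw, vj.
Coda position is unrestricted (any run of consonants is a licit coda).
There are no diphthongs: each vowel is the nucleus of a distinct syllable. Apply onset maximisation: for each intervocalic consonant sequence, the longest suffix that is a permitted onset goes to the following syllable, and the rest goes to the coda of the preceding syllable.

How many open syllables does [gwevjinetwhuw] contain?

The vowels are e, i, e, u — 4 nuclei, so 4 syllables.
/e…i/ gap (V1→V2): /vj/ is a licit onset in full, so it all attaches to the next syllable.
/i…e/ gap (V2→V3): /n/ is a single consonant, so it becomes the next onset.
/e…u/ gap (V3→V4): /twh/; trying suffixes from longest down, /h/ is the first permitted one, so coda /tw/ | onset /h/.
Result: gwe.vji.netw.huw.
Classifying each syllable: /gwe/ (open), /vji/ (open), /netw/ (closed), /huw/ (closed).
Open syllables: 2.

2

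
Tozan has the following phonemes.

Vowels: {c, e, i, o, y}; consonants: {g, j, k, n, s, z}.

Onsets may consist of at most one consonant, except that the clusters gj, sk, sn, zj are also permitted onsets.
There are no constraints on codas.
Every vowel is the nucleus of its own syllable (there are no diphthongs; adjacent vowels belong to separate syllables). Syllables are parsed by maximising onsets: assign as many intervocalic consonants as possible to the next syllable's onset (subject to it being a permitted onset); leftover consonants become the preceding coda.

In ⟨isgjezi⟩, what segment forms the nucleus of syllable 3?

Nuclei (vowels): i, e, i → 3 syllables.
The third nucleus (vowel 3 from the left) is /i/.

i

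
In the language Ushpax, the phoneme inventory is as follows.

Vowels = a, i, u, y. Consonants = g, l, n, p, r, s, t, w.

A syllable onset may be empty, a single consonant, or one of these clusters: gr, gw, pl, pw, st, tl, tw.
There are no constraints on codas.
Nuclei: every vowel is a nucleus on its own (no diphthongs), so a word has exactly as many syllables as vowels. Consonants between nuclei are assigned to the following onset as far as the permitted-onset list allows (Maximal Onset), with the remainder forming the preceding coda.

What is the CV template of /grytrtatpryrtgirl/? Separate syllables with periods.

CCVCC.CVCC.CVCC.CVCC

Nuclei (vowels): y, a, y, i → 4 syllables.
V1 /y/ – V2 /a/: cluster /trt/ — the longest permitted-onset suffix is /t/; onset = /t/, preceding coda = /tr/.
V2 /a/ – V3 /y/: /tpr/ — longest licit onset from the right is /r/, leaving /tp/ as coda.
V3 /y/ – V4 /i/: /rtg/ splits as /rt/ + /g/ (/g/ is the longest suffix that is a licit onset).
So the parse is grytr.tatp.ryrt.girl.
Mapping each syllable to C/V: /grytr/ → CCVCC, /tatp/ → CVCC, /ryrt/ → CVCC, /girl/ → CVCC.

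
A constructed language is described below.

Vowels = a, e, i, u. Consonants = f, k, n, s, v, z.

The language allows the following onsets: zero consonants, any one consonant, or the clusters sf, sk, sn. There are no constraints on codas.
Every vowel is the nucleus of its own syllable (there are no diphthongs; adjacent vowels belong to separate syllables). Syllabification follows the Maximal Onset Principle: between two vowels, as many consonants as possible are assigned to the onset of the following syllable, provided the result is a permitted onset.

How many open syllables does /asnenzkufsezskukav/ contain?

2

Vowels present: a, e, u, e, u, a; each is a nucleus, giving 6 syllables.
V1 /a/ – V2 /e/: cluster /sn/ — /sn/ is itself a permitted onset, so the whole cluster goes right; preceding coda = ∅.
V2 /e/ – V3 /u/: /nzk/ — longest licit onset from the right is /k/, leaving /nz/ as coda.
V3 /u/ – V4 /e/: /fs/ — longest licit onset from the right is /s/, leaving /f/ as coda.
V4 /e/ – V5 /u/: /zsk/ splits as /z/ + /sk/ (/sk/ is the longest suffix that is a licit onset).
V5 /u/ – V6 /a/: /k/ is a single consonant, so it becomes the next onset.
Syllabification: a.snenz.kuf.sez.sku.kav.
Classifying each syllable: /a/ (open), /snenz/ (closed), /kuf/ (closed), /sez/ (closed), /sku/ (open), /kav/ (closed).
Open syllables: 2.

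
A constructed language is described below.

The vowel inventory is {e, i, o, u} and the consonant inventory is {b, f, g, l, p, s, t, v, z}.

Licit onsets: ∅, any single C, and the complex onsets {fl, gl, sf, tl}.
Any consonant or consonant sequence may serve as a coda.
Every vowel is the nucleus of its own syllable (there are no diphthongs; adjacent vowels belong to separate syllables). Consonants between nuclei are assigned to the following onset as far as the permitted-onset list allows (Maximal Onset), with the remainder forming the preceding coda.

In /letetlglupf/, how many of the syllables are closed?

2

Nuclei (vowels): e, e, u → 3 syllables.
σ1/σ2 boundary: just /t/ — single C goes to the following onset.
σ2/σ3 boundary: /tlgl/ splits as /tl/ + /gl/ (/gl/ is the longest suffix that is a licit onset).
Syllabification: le.tetl.glupf.
Classifying each syllable: /le/ (open), /tetl/ (closed), /glupf/ (closed).
Closed syllables: 2.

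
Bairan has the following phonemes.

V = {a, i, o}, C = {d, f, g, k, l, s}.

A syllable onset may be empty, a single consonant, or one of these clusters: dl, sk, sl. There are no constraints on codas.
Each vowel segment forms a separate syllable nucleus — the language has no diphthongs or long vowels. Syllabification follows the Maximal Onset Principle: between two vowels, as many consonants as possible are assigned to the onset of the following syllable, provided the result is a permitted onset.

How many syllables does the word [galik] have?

2

The vowels are a, i — 2 nuclei, so 2 syllables.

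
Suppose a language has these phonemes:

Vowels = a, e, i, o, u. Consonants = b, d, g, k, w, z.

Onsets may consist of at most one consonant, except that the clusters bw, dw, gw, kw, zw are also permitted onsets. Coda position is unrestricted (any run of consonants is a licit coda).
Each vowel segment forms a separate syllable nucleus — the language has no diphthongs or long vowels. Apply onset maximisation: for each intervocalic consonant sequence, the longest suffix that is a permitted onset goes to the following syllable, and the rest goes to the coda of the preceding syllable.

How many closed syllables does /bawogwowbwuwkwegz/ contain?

3

Nuclei (vowels): a, o, o, u, e → 5 syllables.
Between /a/ (V1) and /o/ (V2): /w/ is a single consonant, so it becomes the next onset.
Between /o/ (V2) and /o/ (V3): /gw/ is a licit onset in full, so it all attaches to the next syllable.
Between /o/ (V3) and /u/ (V4): /wbw/; trying suffixes from longest down, /bw/ is the first permitted one, so coda /w/ | onset /bw/.
Between /u/ (V4) and /e/ (V5): /wkw/ splits as /w/ + /kw/ (/kw/ is the longest suffix that is a licit onset).
Syllabification: ba.wo.gwow.bwuw.kwegz.
Classifying each syllable: /ba/ (open), /wo/ (open), /gwow/ (closed), /bwuw/ (closed), /kwegz/ (closed).
Closed syllables: 3.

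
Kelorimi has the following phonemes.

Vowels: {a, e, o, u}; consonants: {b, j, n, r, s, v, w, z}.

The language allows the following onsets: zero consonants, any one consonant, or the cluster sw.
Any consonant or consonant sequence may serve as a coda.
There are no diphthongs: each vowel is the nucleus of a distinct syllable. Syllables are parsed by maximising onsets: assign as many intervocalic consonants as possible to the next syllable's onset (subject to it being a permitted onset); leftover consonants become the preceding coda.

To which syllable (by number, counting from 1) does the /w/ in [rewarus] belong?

Vowels present: e, a, u; each is a nucleus, giving 3 syllables.
Between /e/ (V1) and /a/ (V2): just /w/ — single C goes to the following onset.
Between /a/ (V2) and /u/ (V3): just /r/ — single C goes to the following onset.
So the parse is re.wa.rus.
The /w/ is in the onset of syllable 2 (/wa/).

2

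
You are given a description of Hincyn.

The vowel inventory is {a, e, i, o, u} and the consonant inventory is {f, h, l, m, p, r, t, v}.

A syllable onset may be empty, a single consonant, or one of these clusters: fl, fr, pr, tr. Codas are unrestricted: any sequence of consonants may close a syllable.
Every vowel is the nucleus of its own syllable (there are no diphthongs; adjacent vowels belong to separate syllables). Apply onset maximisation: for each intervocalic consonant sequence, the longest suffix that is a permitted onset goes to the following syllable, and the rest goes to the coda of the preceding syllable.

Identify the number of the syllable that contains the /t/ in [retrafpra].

2

Nuclei (vowels): e, a, a → 3 syllables.
V1 /e/ – V2 /a/: cluster /tr/ — /tr/ is itself a permitted onset, so the whole cluster goes right; preceding coda = ∅.
V2 /a/ – V3 /a/: /fpr/ — longest licit onset from the right is /pr/, leaving /f/ as coda.
Result: re.traf.pra.
The /t/ is in the onset of syllable 2 (/traf/).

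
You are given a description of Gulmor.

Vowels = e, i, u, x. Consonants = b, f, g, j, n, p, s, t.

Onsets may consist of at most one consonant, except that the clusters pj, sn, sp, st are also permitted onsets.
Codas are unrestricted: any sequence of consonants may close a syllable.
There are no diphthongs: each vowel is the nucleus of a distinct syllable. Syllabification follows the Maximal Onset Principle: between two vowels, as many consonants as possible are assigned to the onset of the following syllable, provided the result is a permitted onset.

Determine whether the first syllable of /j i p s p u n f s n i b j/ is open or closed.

closed

Nuclei (vowels): i, u, i → 3 syllables.
/i…u/ gap (V1→V2): cluster /psp/ — the longest permitted-onset suffix is /sp/; onset = /sp/, preceding coda = /p/.
/u…i/ gap (V2→V3): cluster /nfsn/ — the longest permitted-onset suffix is /sn/; onset = /sn/, preceding coda = /nf/.
Putting it together: jip.spunf.snibj.
Syllable 1 is /jip/ with coda /p/, so it is closed.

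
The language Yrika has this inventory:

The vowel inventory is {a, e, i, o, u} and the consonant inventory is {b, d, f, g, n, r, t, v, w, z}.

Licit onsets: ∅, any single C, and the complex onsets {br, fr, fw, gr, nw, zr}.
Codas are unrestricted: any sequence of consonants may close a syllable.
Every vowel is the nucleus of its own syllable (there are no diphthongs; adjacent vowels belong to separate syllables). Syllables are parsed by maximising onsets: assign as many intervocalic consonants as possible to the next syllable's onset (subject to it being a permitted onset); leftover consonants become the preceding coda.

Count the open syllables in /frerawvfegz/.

1

Nuclei (vowels): e, a, e → 3 syllables.
/e…a/ gap (V1→V2): just /r/ — single C goes to the following onset.
/a…e/ gap (V2→V3): /wvf/ — longest licit onset from the right is /f/, leaving /wv/ as coda.
So the parse is fre.rawv.fegz.
Classifying each syllable: /fre/ (open), /rawv/ (closed), /fegz/ (closed).
Open syllables: 1.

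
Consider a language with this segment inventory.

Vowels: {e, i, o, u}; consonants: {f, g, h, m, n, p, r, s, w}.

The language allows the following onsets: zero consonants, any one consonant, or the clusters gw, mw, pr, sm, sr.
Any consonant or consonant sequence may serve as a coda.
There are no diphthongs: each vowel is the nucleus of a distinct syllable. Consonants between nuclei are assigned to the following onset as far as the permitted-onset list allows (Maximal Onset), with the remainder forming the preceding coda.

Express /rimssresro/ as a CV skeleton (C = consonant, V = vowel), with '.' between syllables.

CVCC.CCV.CCV

Nuclei (vowels): i, e, o → 3 syllables.
V1 /i/ – V2 /e/: /mssr/ splits as /ms/ + /sr/ (/sr/ is the longest suffix that is a licit onset).
V2 /e/ – V3 /o/: /sr/ — entire cluster is a permitted onset → onset /sr/, coda ∅.
Result: rims.sre.sro.
Mapping each syllable to C/V: /rims/ → CVCC, /sre/ → CCV, /sro/ → CCV.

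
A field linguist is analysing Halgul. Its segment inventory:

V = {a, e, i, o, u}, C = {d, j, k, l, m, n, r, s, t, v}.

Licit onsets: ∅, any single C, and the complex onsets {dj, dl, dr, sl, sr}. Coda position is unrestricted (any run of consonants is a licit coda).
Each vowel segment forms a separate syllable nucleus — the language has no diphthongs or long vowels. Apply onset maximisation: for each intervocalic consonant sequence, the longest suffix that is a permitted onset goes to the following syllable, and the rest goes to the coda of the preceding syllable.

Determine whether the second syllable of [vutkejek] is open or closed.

open

Nuclei (vowels): u, e, e → 3 syllables.
Between /u/ (V1) and /e/ (V2): cluster /tk/ — the longest permitted-onset suffix is /k/; onset = /k/, preceding coda = /t/.
Between /e/ (V2) and /e/ (V3): just /j/ — single C goes to the following onset.
Putting it together: vut.ke.jek.
Syllable 2 is /ke/; it ends in its nucleus with no coda, so it is open.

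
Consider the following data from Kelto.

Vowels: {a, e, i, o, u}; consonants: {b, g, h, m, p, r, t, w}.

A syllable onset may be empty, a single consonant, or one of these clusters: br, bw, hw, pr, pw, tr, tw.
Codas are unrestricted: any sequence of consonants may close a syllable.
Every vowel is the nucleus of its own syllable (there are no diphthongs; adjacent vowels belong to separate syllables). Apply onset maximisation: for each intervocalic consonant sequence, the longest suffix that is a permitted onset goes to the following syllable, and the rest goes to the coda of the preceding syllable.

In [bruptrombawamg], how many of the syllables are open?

Vowels present: u, o, a, a; each is a nucleus, giving 4 syllables.
Between /u/ (V1) and /o/ (V2): /ptr/ — longest licit onset from the right is /tr/, leaving /p/ as coda.
Between /o/ (V2) and /a/ (V3): /mb/; trying suffixes from longest down, /b/ is the first permitted one, so coda /m/ | onset /b/.
Between /a/ (V3) and /a/ (V4): just /w/ — single C goes to the following onset.
Syllabification: brup.trom.ba.wamg.
Classifying each syllable: /brup/ (closed), /trom/ (closed), /ba/ (open), /wamg/ (closed).
Open syllables: 1.

1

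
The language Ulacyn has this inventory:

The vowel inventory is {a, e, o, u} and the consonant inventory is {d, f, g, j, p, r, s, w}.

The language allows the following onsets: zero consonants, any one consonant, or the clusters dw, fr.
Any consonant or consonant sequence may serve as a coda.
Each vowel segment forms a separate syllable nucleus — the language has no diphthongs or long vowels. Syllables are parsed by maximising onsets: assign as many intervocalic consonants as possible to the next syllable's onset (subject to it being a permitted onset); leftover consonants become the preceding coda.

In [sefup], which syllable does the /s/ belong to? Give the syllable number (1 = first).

1

Vowels present: e, u; each is a nucleus, giving 2 syllables.
V1 /e/ – V2 /u/: /f/ → onset of the next syllable (single consonants are always licit onsets).
Syllabification: se.fup.
The /s/ is in the onset of syllable 1 (/se/).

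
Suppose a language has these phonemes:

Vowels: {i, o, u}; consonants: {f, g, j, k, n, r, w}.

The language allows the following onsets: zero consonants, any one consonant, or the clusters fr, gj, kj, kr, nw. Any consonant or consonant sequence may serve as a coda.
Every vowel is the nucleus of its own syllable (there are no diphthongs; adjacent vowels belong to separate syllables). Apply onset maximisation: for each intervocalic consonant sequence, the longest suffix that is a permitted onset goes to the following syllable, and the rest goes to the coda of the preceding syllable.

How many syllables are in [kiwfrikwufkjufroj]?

The vowels are i, i, u, u, o — 5 nuclei, so 5 syllables.

5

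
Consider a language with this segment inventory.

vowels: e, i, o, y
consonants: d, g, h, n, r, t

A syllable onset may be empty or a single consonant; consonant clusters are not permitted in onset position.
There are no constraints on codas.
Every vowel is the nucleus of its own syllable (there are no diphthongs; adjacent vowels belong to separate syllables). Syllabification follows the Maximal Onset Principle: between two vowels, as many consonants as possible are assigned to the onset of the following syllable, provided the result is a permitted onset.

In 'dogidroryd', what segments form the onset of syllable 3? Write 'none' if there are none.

r

Vowels present: o, i, o, y; each is a nucleus, giving 4 syllables.
σ1/σ2 boundary: /g/ is a single consonant, so it becomes the next onset.
σ2/σ3 boundary: /dr/ — longest licit onset from the right is /r/, leaving /d/ as coda.
σ3/σ4 boundary: /r/ is a single consonant, so it becomes the next onset.
Putting it together: do.gid.ro.ryd.
Syllable 3 is /ro/: onset /r/, nucleus /o/, coda ∅.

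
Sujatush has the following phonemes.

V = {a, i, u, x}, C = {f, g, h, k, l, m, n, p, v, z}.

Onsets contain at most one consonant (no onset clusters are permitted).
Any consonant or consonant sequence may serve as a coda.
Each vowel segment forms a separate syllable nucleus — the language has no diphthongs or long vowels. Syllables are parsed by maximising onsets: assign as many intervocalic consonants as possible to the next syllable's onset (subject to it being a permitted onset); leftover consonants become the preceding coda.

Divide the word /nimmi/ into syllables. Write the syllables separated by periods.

nim.mi

Nuclei (vowels): i, i → 2 syllables.
V1 /i/ – V2 /i/: /mm/ — longest licit onset from the right is /m/, leaving /m/ as coda.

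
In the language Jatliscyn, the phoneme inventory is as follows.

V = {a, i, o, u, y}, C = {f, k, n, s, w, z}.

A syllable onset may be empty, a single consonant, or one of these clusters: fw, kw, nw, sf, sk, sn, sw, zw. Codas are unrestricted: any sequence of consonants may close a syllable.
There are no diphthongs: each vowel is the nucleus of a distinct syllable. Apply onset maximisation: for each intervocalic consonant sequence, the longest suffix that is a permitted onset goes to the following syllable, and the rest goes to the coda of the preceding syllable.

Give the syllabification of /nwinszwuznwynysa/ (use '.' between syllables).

The vowels are i, u, y, y, a — 5 nuclei, so 5 syllables.
σ1/σ2 boundary: /nszw/ splits as /ns/ + /zw/ (/zw/ is the longest suffix that is a licit onset).
σ2/σ3 boundary: /znw/ — longest licit onset from the right is /nw/, leaving /z/ as coda.
σ3/σ4 boundary: just /n/ — single C goes to the following onset.
σ4/σ5 boundary: just /s/ — single C goes to the following onset.

nwins.zwuz.nwy.ny.sa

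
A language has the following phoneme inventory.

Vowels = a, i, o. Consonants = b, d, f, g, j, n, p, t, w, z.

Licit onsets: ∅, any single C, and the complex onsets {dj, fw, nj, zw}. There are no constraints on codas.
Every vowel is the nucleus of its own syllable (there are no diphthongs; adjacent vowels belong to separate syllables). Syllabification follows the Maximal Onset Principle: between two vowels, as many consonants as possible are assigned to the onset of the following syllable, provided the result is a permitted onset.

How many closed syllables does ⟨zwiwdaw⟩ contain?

2

The vowels are i, a — 2 nuclei, so 2 syllables.
/i…a/ gap (V1→V2): /wd/; trying suffixes from longest down, /d/ is the first permitted one, so coda /w/ | onset /d/.
Syllabification: zwiw.daw.
Classifying each syllable: /zwiw/ (closed), /daw/ (closed).
Closed syllables: 2.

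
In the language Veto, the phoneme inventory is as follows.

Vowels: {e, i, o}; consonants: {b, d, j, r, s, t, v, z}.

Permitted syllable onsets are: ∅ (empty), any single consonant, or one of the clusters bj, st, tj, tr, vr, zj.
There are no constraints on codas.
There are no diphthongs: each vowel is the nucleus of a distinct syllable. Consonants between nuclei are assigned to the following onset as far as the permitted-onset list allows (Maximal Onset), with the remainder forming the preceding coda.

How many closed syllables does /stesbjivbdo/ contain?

The vowels are e, i, o — 3 nuclei, so 3 syllables.
V1 /e/ – V2 /i/: /sbj/ — longest licit onset from the right is /bj/, leaving /s/ as coda.
V2 /i/ – V3 /o/: cluster /vbd/ — the longest permitted-onset suffix is /d/; onset = /d/, preceding coda = /vb/.
Result: stes.bjivb.do.
Classifying each syllable: /stes/ (closed), /bjivb/ (closed), /do/ (open).
Closed syllables: 2.

2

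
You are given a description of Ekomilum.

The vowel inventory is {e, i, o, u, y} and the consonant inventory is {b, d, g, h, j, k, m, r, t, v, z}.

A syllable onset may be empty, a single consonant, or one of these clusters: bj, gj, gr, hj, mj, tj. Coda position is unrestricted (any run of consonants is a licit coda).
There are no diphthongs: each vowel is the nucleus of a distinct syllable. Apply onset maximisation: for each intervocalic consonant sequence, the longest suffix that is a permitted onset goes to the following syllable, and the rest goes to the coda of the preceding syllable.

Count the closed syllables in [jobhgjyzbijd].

The vowels are o, y, i — 3 nuclei, so 3 syllables.
/o…y/ gap (V1→V2): cluster /bhgj/ — the longest permitted-onset suffix is /gj/; onset = /gj/, preceding coda = /bh/.
/y…i/ gap (V2→V3): /zb/ splits as /z/ + /b/ (/b/ is the longest suffix that is a licit onset).
So the parse is jobh.gjyz.bijd.
Classifying each syllable: /jobh/ (closed), /gjyz/ (closed), /bijd/ (closed).
Closed syllables: 3.

3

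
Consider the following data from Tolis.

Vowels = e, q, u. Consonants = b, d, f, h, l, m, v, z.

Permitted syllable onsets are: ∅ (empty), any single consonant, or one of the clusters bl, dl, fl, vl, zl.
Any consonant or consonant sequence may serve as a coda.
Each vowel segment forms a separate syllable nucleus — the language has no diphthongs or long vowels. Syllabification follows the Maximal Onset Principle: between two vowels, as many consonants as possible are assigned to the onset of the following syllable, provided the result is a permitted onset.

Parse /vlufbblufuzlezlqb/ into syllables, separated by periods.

Vowels present: u, u, u, e, q; each is a nucleus, giving 5 syllables.
/u…u/ gap (V1→V2): /fbbl/ — longest licit onset from the right is /bl/, leaving /fb/ as coda.
/u…u/ gap (V2→V3): /f/ → onset of the next syllable (single consonants are always licit onsets).
/u…e/ gap (V3→V4): /zl/ — entire cluster is a permitted onset → onset /zl/, coda ∅.
/e…q/ gap (V4→V5): /zl/ — entire cluster is a permitted onset → onset /zl/, coda ∅.

vlufb.blu.fu.zle.zlqb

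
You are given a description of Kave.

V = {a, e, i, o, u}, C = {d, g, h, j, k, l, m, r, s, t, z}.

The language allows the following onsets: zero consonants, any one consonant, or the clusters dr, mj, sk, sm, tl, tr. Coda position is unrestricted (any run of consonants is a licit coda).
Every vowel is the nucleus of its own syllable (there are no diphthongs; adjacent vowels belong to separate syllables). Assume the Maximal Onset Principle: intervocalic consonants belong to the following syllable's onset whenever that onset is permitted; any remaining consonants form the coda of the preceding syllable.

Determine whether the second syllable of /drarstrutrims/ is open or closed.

Vowels present: a, u, i; each is a nucleus, giving 3 syllables.
V1 /a/ – V2 /u/: cluster /rstr/ — the longest permitted-onset suffix is /tr/; onset = /tr/, preceding coda = /rs/.
V2 /u/ – V3 /i/: /tr/ is a licit onset in full, so it all attaches to the next syllable.
Syllabification: drars.tru.trims.
Syllable 2 is /tru/; it ends in its nucleus with no coda, so it is open.

open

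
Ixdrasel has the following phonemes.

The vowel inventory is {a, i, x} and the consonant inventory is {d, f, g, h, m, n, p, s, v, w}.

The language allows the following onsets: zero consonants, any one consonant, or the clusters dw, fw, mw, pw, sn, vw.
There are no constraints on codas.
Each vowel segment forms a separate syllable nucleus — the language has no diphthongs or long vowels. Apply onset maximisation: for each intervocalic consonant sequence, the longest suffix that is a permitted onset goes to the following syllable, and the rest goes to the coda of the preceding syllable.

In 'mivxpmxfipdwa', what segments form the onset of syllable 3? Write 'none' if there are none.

The vowels are i, x, x, i, a — 5 nuclei, so 5 syllables.
Between /i/ (V1) and /x/ (V2): /v/ → onset of the next syllable (single consonants are always licit onsets).
Between /x/ (V2) and /x/ (V3): cluster /pm/ — the longest permitted-onset suffix is /m/; onset = /m/, preceding coda = /p/.
Between /x/ (V3) and /i/ (V4): just /f/ — single C goes to the following onset.
Between /i/ (V4) and /a/ (V5): /pdw/; trying suffixes from longest down, /dw/ is the first permitted one, so coda /p/ | onset /dw/.
Result: mi.vxp.mx.fip.dwa.
Syllable 3 is /mx/: onset /m/, nucleus /x/, coda ∅.

m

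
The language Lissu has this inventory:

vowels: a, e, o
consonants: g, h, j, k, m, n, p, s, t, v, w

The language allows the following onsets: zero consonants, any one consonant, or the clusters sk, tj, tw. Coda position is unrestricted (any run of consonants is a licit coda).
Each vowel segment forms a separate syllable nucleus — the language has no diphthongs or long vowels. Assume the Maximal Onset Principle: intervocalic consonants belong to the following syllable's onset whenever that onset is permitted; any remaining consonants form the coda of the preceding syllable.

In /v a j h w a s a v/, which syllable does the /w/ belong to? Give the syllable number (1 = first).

2

The vowels are a, a, a — 3 nuclei, so 3 syllables.
Between /a/ (V1) and /a/ (V2): /jhw/ splits as /jh/ + /w/ (/w/ is the longest suffix that is a licit onset).
Between /a/ (V2) and /a/ (V3): /s/ is a single consonant, so it becomes the next onset.
Syllabification: vajh.wa.sav.
The /w/ is in the onset of syllable 2 (/wa/).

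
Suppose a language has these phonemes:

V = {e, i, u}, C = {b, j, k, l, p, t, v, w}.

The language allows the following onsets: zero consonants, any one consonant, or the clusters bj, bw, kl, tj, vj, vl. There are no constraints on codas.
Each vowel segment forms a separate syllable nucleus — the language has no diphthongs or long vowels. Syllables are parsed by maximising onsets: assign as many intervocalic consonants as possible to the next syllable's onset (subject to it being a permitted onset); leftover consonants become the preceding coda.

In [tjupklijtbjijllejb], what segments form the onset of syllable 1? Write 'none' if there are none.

Vowels present: u, i, i, e; each is a nucleus, giving 4 syllables.
Between /u/ (V1) and /i/ (V2): /pkl/ splits as /p/ + /kl/ (/kl/ is the longest suffix that is a licit onset).
Between /i/ (V2) and /i/ (V3): /jtbj/ splits as /jt/ + /bj/ (/bj/ is the longest suffix that is a licit onset).
Between /i/ (V3) and /e/ (V4): /jll/ splits as /jl/ + /l/ (/l/ is the longest suffix that is a licit onset).
Putting it together: tjup.klijt.bjijl.lejb.
Syllable 1 is /tjup/: onset /tj/, nucleus /u/, coda /p/.

tj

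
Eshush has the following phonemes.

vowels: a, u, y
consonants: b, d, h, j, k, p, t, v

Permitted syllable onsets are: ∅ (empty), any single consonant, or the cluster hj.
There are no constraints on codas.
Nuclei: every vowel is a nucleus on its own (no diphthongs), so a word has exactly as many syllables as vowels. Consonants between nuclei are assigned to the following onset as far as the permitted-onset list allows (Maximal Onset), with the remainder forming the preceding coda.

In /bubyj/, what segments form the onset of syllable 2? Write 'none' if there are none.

b

The vowels are u, y — 2 nuclei, so 2 syllables.
σ1/σ2 boundary: just /b/ — single C goes to the following onset.
Result: bu.byj.
Syllable 2 is /byj/: onset /b/, nucleus /y/, coda /j/.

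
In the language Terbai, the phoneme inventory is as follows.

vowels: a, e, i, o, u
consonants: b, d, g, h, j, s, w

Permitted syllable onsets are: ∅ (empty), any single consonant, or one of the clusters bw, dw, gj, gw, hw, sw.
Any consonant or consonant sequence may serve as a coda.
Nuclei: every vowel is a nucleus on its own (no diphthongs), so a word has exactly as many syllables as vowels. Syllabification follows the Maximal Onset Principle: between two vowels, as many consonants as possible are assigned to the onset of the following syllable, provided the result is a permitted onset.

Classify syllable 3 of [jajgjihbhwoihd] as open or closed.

open

Vowels present: a, i, o, i; each is a nucleus, giving 4 syllables.
σ1/σ2 boundary: /jgj/ — longest licit onset from the right is /gj/, leaving /j/ as coda.
σ2/σ3 boundary: /hbhw/ — longest licit onset from the right is /hw/, leaving /hb/ as coda.
σ3/σ4 boundary: no consonants, so the boundary falls immediately after /o/.
Syllabification: jaj.gjihb.hwo.ihd.
Syllable 3 is /hwo/; it ends in its nucleus with no coda, so it is open.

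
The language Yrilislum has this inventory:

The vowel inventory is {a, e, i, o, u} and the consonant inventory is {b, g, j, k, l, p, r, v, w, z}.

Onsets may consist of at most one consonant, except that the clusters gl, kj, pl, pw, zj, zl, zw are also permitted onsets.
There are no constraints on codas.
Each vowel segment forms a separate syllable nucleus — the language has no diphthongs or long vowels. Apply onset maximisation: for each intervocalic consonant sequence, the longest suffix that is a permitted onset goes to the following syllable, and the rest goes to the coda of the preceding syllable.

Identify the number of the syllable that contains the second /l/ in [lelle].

1

Nuclei (vowels): e, e → 2 syllables.
/e…e/ gap (V1→V2): /ll/ splits as /l/ + /l/ (/l/ is the longest suffix that is a licit onset).
So the parse is lel.le.
The second /l/ is in the coda of syllable 1 (/lel/).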